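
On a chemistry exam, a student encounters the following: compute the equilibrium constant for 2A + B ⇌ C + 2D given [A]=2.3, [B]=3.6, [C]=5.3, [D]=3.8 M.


Kc = [C][D]^2/([A]^2[B])
= (5.3^1 × 3.8^2)/(2.3^2 × 3.6^1)
= 76.532/19.044
= 4.019

4.019


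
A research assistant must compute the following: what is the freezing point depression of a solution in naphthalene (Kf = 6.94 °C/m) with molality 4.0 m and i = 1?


ΔTf = Kf × m × i
= 6.94 × 4.0 × 1
= 27.76 °C

27.76 °C


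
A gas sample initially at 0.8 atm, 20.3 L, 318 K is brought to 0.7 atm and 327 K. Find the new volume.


P1V1/T1 = P2V2/T2
V2 = P1V1T2/(T1P2)
= 0.8×20.3×327/(318×0.7)
= 23.857 L

23.857 L


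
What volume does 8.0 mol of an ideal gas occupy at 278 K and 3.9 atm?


PV = nRT  (R = 0.08206 L·atm/(mol·K))
V = nRT/P = 8.0×0.08206×278/3.9
= 46.795 L

46.795 L


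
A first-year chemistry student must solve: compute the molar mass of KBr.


M(KBr) = 1×39.1 + 1×79.9
= 39.1 + 79.9
= 119.0 g/mol

119.0 g/mol


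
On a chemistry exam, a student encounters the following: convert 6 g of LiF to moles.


M(LiF) = 25.94 g/mol
n = mass/M = 6/25.94 = 0.2313 mol

0.2313 mol


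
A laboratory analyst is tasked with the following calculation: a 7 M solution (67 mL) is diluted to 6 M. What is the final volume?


C1V1 = C2V2
7 × 67 = 6 × V2
V2 = 469/6 = 78.17 mL

78.17 mL


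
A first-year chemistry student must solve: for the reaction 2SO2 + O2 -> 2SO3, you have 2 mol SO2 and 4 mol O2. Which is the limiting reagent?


Mole ratio available / coefficient:
  SO2: 2/2 = 1.000
  O2: 4/1 = 4.000
Smaller ratio is limiting.

SO2


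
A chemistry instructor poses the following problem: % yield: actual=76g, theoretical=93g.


% yield = actual/theoretical × 100
= 76/93 × 100
= 81.72%

81.72%


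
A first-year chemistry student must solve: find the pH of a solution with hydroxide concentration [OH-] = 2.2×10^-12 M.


pOH = -log10([OH-]) = -log10(2.2×10^-12)
= 12 - log10(2.2) = 11.66
pH = 14 - pOH = 14 - 11.66 = 2.34

2.34


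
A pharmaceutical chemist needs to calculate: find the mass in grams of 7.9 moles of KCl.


M(KCl) = 74.55 g/mol
mass = n × M = 7.9 × 74.55 = 588.95 g

588.95 g


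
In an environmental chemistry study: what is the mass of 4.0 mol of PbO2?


M(PbO2) = 239.2 g/mol
mass = n × M = 4.0 × 239.2 = 956.80 g

956.80 g


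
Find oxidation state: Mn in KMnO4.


(+1) + x + 4(-2) = 0, so x = +7
Oxidation number: +7

+7


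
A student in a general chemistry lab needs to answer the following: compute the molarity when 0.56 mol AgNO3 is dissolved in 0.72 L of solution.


M = n/V = 0.56/0.72 = 0.778 mol/L

0.778 M


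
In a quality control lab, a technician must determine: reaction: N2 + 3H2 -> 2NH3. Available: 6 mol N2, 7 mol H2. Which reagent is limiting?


Mole ratio available / coefficient:
  N2: 6/1 = 6.000
  H2: 7/3 = 2.333
Smaller ratio is limiting.

H2


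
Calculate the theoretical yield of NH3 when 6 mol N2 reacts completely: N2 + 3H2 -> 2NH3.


Mole ratio NH3:N2 = 2:1
n(NH3) = 6 × 2/1 = 12.000 mol
mass = 12.000 × 17.03 = 204.36 g

204.36 g


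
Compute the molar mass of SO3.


M(SO3) = 1×32.07 + 3×16.0
= 32.07 + 48.0
= 80.07 g/mol

80.07 g/mol


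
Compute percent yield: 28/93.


% yield = actual/theoretical × 100
= 28/93 × 100
= 30.11%

30.11%


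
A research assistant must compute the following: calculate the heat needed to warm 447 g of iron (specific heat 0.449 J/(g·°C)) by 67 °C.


q = mcΔT = 447 × 0.449 × 67
= 13447.10 J

13447.10 J


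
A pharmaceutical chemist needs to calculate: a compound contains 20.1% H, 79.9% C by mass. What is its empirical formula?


Assume 100 g sample. Moles of each element:
  H: 20.1/1.008 = 19.94 mol
  C: 79.9/12.01 = 6.653 mol
Divide by smallest (6.653):
  H: 19.94/6.653 = 3.0
  C: 6.653/6.653 = 1.0
Empirical formula: CH3

CH3


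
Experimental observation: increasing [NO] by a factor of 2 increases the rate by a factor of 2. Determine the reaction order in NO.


rate ∝ [NO]^n
2^n = 2 → n = 1
Order in NO: 1

1


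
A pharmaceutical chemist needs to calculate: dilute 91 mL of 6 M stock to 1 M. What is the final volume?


C1V1 = C2V2
6 × 91 = 1 × V2
V2 = 546/1 = 546.0 mL

546.0 mL


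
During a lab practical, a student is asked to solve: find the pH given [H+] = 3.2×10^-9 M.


pH = -log10([H+]) = -log10(3.2×10^-9)
= 9 - log10(3.2)
= 9 - 0.51
= 8.49

8.49


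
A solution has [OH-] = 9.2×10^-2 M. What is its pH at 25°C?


pOH = -log10([OH-]) = -log10(9.2×10^-2)
= 2 - log10(9.2) = 1.04
pH = 14 - pOH = 14 - 1.04 = 12.96

12.96


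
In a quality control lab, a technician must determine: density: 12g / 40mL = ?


ρ = mass/volume
= 12/40
= 0.3 g/mL

0.3 g/mL


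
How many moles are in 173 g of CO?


M(CO) = 28.01 g/mol
n = mass/M = 173/28.01 = 6.1764 mol

6.1764 mol


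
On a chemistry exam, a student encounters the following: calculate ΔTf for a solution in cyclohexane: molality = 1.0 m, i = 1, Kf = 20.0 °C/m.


ΔTf = Kf × m × i
= 20.0 × 1.0 × 1
= 20.0 °C

20.0 °C


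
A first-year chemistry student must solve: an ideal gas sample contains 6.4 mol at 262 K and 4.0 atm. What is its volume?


PV = nRT  (R = 0.08206 L·atm/(mol·K))
V = nRT/P = 6.4×0.08206×262/4.0
= 34.4 L

34.4 L


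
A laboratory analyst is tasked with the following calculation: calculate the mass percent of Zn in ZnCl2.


M(ZnCl2) = 1×65.38 + 2×35.45 = 136.28 g/mol
Mass of Zn = 1 × 65.38 = 65.38 g/mol
% Zn = 65.38/136.28 × 100 = 47.97%

47.97%


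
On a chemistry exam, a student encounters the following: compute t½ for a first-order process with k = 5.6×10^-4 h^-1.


t½ = ln2/k = 0.693147/(5.6×10^-4 h^-1)
= 1238 h

1238 h


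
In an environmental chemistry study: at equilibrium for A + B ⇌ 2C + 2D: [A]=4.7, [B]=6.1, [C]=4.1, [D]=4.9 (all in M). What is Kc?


Kc = [C]^2[D]^2/([A][B])
= (4.1^2 × 4.9^2)/(4.7^1 × 6.1^1)
= 403.6081/28.67
= 14.08

14.08


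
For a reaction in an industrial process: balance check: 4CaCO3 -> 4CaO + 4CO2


Equation: 4CaCO3 -> 4CaO + 4CO2
Check atoms: C: 4=4, Ca: 4=4, O: 12=12
Balanced

Yes, balanced


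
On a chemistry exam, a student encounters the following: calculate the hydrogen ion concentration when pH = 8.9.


[H+] = 10^(-pH) = 10^(-8.9)
= 1.26×10^-9 M

1.26×10^-9 M


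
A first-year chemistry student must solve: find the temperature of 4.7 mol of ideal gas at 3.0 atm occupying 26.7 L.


PV = nRT  (R = 0.08206 L·atm/(mol·K))
T = PV/(nR) = 3.0×26.7/(4.7×0.08206)
= 80.10/0.385682
= 207.68 K

207.68 K


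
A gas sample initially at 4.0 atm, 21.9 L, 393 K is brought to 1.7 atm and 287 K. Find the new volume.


P1V1/T1 = P2V2/T2
V2 = P1V1T2/(T1P2)
= 4.0×21.9×287/(393×1.7)
= 37.631 L

37.631 L


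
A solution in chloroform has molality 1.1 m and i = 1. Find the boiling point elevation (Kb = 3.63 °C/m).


ΔTb = Kb × m × i
= 3.63 × 1.1 × 1
= 3.993 °C

3.993 °C


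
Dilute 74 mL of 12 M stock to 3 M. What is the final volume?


C1V1 = C2V2
12 × 74 = 3 × V2
V2 = 888/3 = 296.0 mL

296.0 mL


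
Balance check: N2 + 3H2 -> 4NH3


Equation: N2 + 3H2 -> 4NH3
Check atoms: H: 6≠12, N: 2≠4
Not balanced

No, not balanced


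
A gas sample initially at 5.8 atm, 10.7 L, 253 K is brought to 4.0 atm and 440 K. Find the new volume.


P1V1/T1 = P2V2/T2
V2 = P1V1T2/(T1P2)
= 5.8×10.7×440/(253×4.0)
= 26.983 L

26.983 L


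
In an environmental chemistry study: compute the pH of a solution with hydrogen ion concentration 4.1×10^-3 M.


pH = -log10([H+]) = -log10(4.1×10^-3)
= 3 - log10(4.1)
= 3 - 0.61
= 2.39

2.39


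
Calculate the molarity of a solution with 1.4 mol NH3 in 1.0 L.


M = n/V = 1.4/1.0 = 1.400 mol/L

1.400 M


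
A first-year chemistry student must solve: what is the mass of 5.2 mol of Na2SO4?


M(Na2SO4) = 142.05 g/mol
mass = n × M = 5.2 × 142.05 = 738.66 g

738.66 g


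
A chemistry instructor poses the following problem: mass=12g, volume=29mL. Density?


ρ = mass/volume
= 12/29
= 0.414 g/mL

0.414 g/mL


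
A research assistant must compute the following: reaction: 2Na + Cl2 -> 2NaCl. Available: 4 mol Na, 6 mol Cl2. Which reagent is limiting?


Mole ratio available / coefficient:
  Na: 4/2 = 2.000
  Cl2: 6/1 = 6.000
Smaller ratio is limiting.

Na


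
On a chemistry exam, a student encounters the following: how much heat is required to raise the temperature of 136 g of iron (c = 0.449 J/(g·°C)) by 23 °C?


q = mcΔT = 136 × 0.449 × 23
= 1404.47 J

1404.47 J


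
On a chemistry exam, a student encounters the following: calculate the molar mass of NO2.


M(NO2) = 1×14.01 + 2×16.0
= 14.01 + 32.0
= 46.01 g/mol

46.01 g/mol


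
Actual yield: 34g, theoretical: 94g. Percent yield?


% yield = actual/theoretical × 100
= 34/94 × 100
= 36.17%

36.17%


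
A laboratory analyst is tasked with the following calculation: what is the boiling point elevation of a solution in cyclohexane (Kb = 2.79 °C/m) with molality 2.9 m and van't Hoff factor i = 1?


ΔTb = Kb × m × i
= 2.79 × 2.9 × 1
= 8.091 °C

8.091 °C


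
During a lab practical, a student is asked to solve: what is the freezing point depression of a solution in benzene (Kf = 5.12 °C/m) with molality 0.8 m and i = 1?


ΔTf = Kf × m × i
= 5.12 × 0.8 × 1
= 4.096 °C

4.096 °C


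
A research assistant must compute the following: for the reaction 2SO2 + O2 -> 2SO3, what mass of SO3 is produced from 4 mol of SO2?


Mole ratio SO3:SO2 = 2:2
n(SO3) = 4 × 2/2 = 4.000 mol
mass = 4.000 × 80.07 = 320.28 g

320.28 g


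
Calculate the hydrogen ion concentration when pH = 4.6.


[H+] = 10^(-pH) = 10^(-4.6)
= 2.51×10^-5 M

2.51×10^-5 M


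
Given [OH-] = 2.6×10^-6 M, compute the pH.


pOH = -log10([OH-]) = -log10(2.6×10^-6)
= 6 - log10(2.6) = 5.59
pH = 14 - pOH = 14 - 5.59 = 8.41

8.41


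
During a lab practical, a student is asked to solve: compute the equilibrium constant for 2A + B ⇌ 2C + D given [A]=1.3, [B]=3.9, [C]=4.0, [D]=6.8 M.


Kc = [C]^2[D]/([A]^2[B])
= (4.0^2 × 6.8^1)/(1.3^2 × 3.9^1)
= 108.8/6.591
= 16.51

16.51


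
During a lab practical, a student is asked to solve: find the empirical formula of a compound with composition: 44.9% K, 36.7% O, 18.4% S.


Assume 100 g sample. Moles of each element:
  K: 44.9/39.1 = 1.148 mol
  O: 36.7/16.0 = 2.294 mol
  S: 18.4/32.07 = 0.574 mol
Divide by smallest (0.574):
  K: 1.148/0.574 = 2.0
  O: 2.294/0.574 = 4.0
  S: 0.574/0.574 = 1.0
Empirical formula: K2SO4

K2SO4


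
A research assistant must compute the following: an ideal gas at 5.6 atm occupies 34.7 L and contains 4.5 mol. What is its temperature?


PV = nRT  (R = 0.08206 L·atm/(mol·K))
T = PV/(nR) = 5.6×34.7/(4.5×0.08206)
= 194.32/0.369270
= 526.23 K

526.23 K


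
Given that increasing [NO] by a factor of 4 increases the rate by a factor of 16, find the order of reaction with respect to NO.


rate ∝ [NO]^n
4^n = 16 → n = 2
Order in NO: 2

2


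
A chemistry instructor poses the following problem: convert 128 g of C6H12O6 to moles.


M(C6H12O6) = 180.16 g/mol
n = mass/M = 128/180.16 = 0.7105 mol

0.7105 mol


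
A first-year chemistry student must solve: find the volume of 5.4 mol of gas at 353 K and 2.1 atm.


PV = nRT  (R = 0.08206 L·atm/(mol·K))
V = nRT/P = 5.4×0.08206×353/2.1
= 74.487 L

74.487 L


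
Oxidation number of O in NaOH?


O is usually -2
Oxidation number: -2

-2


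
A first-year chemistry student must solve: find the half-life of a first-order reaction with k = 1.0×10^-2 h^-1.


t½ = ln2/k = 0.693147/(1.0×10^-2 h^-1)
= 69.31 h

69.31 h


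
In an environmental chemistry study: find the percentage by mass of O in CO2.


M(CO2) = 1×12.01 + 2×16.0 = 44.01 g/mol
Mass of O = 2 × 16.0 = 32.00 g/mol
% O = 32.00/44.01 × 100 = 72.71%

72.71%


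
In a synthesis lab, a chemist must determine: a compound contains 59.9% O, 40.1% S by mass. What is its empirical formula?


Assume 100 g sample. Moles of each element:
  O: 59.9/16.0 = 3.744 mol
  S: 40.1/32.07 = 1.25 mol
Divide by smallest (1.25):
  O: 3.744/1.25 = 3.0
  S: 1.25/1.25 = 1.0
Empirical formula: SO3

SO3


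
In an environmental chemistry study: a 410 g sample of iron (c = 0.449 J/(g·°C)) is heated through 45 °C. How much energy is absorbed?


q = mcΔT = 410 × 0.449 × 45
= 8284.05 J

8284.05 J


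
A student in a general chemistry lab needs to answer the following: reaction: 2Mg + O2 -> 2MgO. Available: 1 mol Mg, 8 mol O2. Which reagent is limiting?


Mole ratio available / coefficient:
  Mg: 1/2 = 0.500
  O2: 8/1 = 8.000
Smaller ratio is limiting.

Mg


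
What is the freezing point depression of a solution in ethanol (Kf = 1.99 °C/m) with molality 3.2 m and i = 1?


ΔTf = Kf × m × i
= 1.99 × 3.2 × 1
= 6.368 °C

6.368 °C


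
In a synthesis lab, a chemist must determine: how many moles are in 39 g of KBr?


M(KBr) = 119.0 g/mol
n = mass/M = 39/119.0 = 0.3277 mol

0.3277 mol


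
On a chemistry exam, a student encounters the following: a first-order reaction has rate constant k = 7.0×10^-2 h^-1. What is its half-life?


t½ = ln2/k = 0.693147/(7.0×10^-2 h^-1)
= 9.902 h

9.902 h


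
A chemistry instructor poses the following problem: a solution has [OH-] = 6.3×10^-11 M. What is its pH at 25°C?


pOH = -log10([OH-]) = -log10(6.3×10^-11)
= 11 - log10(6.3) = 10.2
pH = 14 - pOH = 14 - 10.2 = 3.8

3.8


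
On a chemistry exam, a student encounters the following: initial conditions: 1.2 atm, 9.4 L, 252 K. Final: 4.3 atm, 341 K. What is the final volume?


P1V1/T1 = P2V2/T2
V2 = P1V1T2/(T1P2)
= 1.2×9.4×341/(252×4.3)
= 3.55 L

3.55 L


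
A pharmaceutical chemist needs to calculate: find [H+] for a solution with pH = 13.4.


[H+] = 10^(-pH) = 10^(-13.4)
= 3.98×10^-14 M

3.98×10^-14 M


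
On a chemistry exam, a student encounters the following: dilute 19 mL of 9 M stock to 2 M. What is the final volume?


C1V1 = C2V2
9 × 19 = 2 × V2
V2 = 171/2 = 85.5 mL

85.5 mL


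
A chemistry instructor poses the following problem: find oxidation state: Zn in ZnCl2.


Zn is +2
Oxidation number: +2

+2


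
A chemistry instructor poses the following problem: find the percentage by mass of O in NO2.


M(NO2) = 1×14.01 + 2×16.0 = 46.01 g/mol
Mass of O = 2 × 16.0 = 32.00 g/mol
% O = 32.00/46.01 × 100 = 69.55%

69.55%


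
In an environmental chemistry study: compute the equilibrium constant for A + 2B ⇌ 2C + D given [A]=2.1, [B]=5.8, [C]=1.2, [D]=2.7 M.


Kc = [C]^2[D]/([A][B]^2)
= (1.2^2 × 2.7^1)/(2.1^1 × 5.8^2)
= 3.888/70.644
= 0.05504

0.05504


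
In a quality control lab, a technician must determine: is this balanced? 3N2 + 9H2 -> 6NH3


Equation: 3N2 + 9H2 -> 6NH3
Check atoms: H: 18=18, N: 6=6
Balanced

Yes, balanced


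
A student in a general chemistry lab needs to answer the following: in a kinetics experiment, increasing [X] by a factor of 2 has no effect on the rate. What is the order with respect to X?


rate ∝ [X]^n
rate ∝ [X]^0
Order in X: 0

0


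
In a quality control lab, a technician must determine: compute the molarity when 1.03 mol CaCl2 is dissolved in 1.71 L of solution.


M = n/V = 1.03/1.71 = 0.602 mol/L

0.602 M


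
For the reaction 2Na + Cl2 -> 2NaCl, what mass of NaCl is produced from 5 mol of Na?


Mole ratio NaCl:Na = 2:2
n(NaCl) = 5 × 2/2 = 5.000 mol
mass = 5.000 × 58.44 = 292.2 g

292.2 g


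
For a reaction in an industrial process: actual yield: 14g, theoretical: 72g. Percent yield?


% yield = actual/theoretical × 100
= 14/72 × 100
= 19.44%

19.44%


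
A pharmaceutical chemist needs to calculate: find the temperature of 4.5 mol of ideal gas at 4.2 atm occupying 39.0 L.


PV = nRT  (R = 0.08206 L·atm/(mol·K))
T = PV/(nR) = 4.2×39.0/(4.5×0.08206)
= 163.80/0.369270
= 443.58 K

443.58 K


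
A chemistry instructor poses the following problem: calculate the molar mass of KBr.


M(KBr) = 1×39.1 + 1×79.9
= 39.1 + 79.9
= 119.0 g/mol

119.0 g/mol


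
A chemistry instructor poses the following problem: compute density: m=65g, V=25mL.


ρ = mass/volume
= 65/25
= 2.6 g/mL

2.6 g/mL


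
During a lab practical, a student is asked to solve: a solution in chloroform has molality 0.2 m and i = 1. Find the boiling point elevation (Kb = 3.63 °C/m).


ΔTb = Kb × m × i
= 3.63 × 0.2 × 1
= 0.726 °C

0.726 °C


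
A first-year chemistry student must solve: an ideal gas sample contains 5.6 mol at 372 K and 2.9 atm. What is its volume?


PV = nRT  (R = 0.08206 L·atm/(mol·K))
V = nRT/P = 5.6×0.08206×372/2.9
= 58.947 L

58.947 L


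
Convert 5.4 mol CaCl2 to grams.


M(CaCl2) = 110.98 g/mol
mass = n × M = 5.4 × 110.98 = 599.29 g

599.29 g


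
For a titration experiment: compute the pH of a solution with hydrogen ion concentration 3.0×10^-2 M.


pH = -log10([H+]) = -log10(3.0×10^-2)
= 2 - log10(3.0)
= 2 - 0.48
= 1.52

1.52


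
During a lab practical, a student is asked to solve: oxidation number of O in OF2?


F is always -1; 2(-1) + x = 0, so O = +2
Oxidation number: +2

+2


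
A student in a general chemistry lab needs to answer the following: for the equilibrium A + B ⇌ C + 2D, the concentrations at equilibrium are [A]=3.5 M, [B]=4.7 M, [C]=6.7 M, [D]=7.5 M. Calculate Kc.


Kc = [C][D]^2/([A][B])
= (6.7^1 × 7.5^2)/(3.5^1 × 4.7^1)
= 376.875/16.45
= 22.91

22.91


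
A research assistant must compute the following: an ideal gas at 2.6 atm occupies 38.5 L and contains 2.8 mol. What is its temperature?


PV = nRT  (R = 0.08206 L·atm/(mol·K))
T = PV/(nR) = 2.6×38.5/(2.8×0.08206)
= 100.10/0.229768
= 435.66 K

435.66 K


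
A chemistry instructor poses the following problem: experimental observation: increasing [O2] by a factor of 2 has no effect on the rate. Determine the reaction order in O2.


rate ∝ [O2]^n
rate ∝ [O2]^0
Order in O2: 0

0


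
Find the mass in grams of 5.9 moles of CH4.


M(CH4) = 16.04 g/mol
mass = n × M = 5.9 × 16.04 = 94.64 g

94.64 g


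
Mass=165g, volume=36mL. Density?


ρ = mass/volume
= 165/36
= 4.583 g/mL

4.583 g/mL


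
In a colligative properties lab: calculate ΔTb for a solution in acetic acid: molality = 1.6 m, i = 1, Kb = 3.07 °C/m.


ΔTb = Kb × m × i
= 3.07 × 1.6 × 1
= 4.912 °C

4.912 °C


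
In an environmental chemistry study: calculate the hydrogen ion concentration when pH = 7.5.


[H+] = 10^(-pH) = 10^(-7.5)
= 3.16×10^-8 M

3.16×10^-8 M


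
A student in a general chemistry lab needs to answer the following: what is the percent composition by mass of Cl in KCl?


M(KCl) = 1×39.1 + 1×35.45 = 74.55 g/mol
Mass of Cl = 1 × 35.45 = 35.45 g/mol
% Cl = 35.45/74.55 × 100 = 47.55%

47.55%


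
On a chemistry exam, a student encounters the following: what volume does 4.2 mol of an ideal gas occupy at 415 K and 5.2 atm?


PV = nRT  (R = 0.08206 L·atm/(mol·K))
V = nRT/P = 4.2×0.08206×415/5.2
= 27.506 L

27.506 L


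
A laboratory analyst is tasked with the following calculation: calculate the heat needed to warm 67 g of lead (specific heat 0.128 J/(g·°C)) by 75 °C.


q = mcΔT = 67 × 0.128 × 75
= 643.20 J

643.20 J


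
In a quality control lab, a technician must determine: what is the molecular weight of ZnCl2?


M(ZnCl2) = 1×65.38 + 2×35.45
= 65.38 + 70.9
= 136.28 g/mol

136.28 g/mol


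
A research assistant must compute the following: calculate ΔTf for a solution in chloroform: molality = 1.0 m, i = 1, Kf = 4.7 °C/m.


ΔTf = Kf × m × i
= 4.7 × 1.0 × 1
= 4.7 °C

4.7 °C


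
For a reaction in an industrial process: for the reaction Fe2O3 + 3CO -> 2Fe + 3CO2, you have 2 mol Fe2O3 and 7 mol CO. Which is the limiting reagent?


Mole ratio available / coefficient:
  Fe2O3: 2/1 = 2.000
  CO: 7/3 = 2.333
Smaller ratio is limiting.

Fe2O3


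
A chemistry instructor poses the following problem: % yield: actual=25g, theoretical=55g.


% yield = actual/theoretical × 100
= 25/55 × 100
= 45.45%

45.45%


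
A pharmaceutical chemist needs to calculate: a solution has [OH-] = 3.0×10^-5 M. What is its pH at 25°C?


pOH = -log10([OH-]) = -log10(3.0×10^-5)
= 5 - log10(3.0) = 4.52
pH = 14 - pOH = 14 - 4.52 = 9.48

9.48


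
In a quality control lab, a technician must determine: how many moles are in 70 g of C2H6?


M(C2H6) = 30.07 g/mol
n = mass/M = 70/30.07 = 2.3279 mol

2.3279 mol


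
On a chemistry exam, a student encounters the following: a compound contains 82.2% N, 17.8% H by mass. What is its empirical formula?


Assume 100 g sample. Moles of each element:
  N: 82.2/14.01 = 5.867 mol
  H: 17.8/1.008 = 17.659 mol
Divide by smallest (5.867):
  N: 5.867/5.867 = 1.0
  H: 17.659/5.867 = 3.01
Empirical formula: NH3

NH3


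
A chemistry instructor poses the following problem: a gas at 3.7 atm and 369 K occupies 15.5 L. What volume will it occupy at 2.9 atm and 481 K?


P1V1/T1 = P2V2/T2
V2 = P1V1T2/(T1P2)
= 3.7×15.5×481/(369×2.9)
= 25.778 L

25.778 L


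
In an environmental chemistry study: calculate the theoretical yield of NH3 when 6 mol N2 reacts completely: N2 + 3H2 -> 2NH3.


Mole ratio NH3:N2 = 2:1
n(NH3) = 6 × 2/1 = 12.000 mol
mass = 12.000 × 17.03 = 204.36 g

204.36 g


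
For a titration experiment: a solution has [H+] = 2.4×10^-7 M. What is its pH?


pH = -log10([H+]) = -log10(2.4×10^-7)
= 7 - log10(2.4)
= 7 - 0.38
= 6.62

6.62


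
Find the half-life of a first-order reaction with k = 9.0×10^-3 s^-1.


t½ = ln2/k = 0.693147/(9.0×10^-3 s^-1)
= 77.02 s

77.02 s


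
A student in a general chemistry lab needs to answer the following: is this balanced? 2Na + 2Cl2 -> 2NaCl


Equation: 2Na + 2Cl2 -> 2NaCl
Check atoms: Cl: 4≠2, Na: 2=2
Not balanced

No, not balanced


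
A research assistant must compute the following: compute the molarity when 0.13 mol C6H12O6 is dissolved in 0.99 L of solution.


M = n/V = 0.13/0.99 = 0.131 mol/L

0.131 M


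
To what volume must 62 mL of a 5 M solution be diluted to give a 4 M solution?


C1V1 = C2V2
5 × 62 = 4 × V2
V2 = 310/4 = 77.5 mL

77.5 mL


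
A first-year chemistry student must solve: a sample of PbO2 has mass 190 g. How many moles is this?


M(PbO2) = 239.2 g/mol
n = mass/M = 190/239.2 = 0.7943 mol

0.7943 mol


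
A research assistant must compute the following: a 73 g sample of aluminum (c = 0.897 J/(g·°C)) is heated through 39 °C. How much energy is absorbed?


q = mcΔT = 73 × 0.897 × 39
= 2553.76 J

2553.76 J


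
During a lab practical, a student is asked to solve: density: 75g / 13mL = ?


ρ = mass/volume
= 75/13
= 5.769 g/mL

5.769 g/mL


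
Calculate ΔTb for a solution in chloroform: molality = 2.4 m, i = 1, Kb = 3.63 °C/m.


ΔTb = Kb × m × i
= 3.63 × 2.4 × 1
= 8.712 °C

8.712 °C


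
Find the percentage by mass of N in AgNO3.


M(AgNO3) = 1×107.87 + 1×14.01 + 3×16.0 = 169.88 g/mol
Mass of N = 1 × 14.01 = 14.01 g/mol
% N = 14.01/169.88 × 100 = 8.25%

8.25%


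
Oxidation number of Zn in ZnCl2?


Zn is +2
Oxidation number: +2

+2


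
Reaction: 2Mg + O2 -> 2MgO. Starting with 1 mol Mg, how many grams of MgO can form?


Mole ratio MgO:Mg = 2:2
n(MgO) = 1 × 2/2 = 1.000 mol
mass = 1.000 × 40.31 = 40.31 g

40.31 g


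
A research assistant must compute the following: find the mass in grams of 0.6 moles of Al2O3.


M(Al2O3) = 101.96 g/mol
mass = n × M = 0.6 × 101.96 = 61.18 g

61.18 g


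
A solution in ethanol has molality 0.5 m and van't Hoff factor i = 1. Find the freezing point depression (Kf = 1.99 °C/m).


ΔTf = Kf × m × i
= 1.99 × 0.5 × 1
= 0.995 °C

0.995 °C


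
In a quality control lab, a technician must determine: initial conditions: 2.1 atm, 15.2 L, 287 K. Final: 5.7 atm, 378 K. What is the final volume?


P1V1/T1 = P2V2/T2
V2 = P1V1T2/(T1P2)
= 2.1×15.2×378/(287×5.7)
= 7.376 L

7.376 L


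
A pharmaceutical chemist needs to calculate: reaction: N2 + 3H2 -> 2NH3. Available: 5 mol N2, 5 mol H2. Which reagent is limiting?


Mole ratio available / coefficient:
  N2: 5/1 = 5.000
  H2: 5/3 = 1.667
Smaller ratio is limiting.

H2


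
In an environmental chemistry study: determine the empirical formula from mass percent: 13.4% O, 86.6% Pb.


Assume 100 g sample. Moles of each element:
  O: 13.4/16.0 = 0.838 mol
  Pb: 86.6/207.2 = 0.418 mol
Divide by smallest (0.418):
  O: 0.838/0.418 = 2.0
  Pb: 0.418/0.418 = 1.0
Empirical formula: PbO2

PbO2


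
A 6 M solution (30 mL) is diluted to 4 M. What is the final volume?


C1V1 = C2V2
6 × 30 = 4 × V2
V2 = 180/4 = 45.0 mL

45.0 mL


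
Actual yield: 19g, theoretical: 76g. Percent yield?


% yield = actual/theoretical × 100
= 19/76 × 100
= 25.0%

25.0%


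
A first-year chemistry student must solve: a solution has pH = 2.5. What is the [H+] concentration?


[H+] = 10^(-pH) = 10^(-2.5)
= 3.16×10^-3 M

3.16×10^-3 M


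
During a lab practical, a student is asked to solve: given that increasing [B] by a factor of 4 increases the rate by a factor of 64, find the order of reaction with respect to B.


rate ∝ [B]^n
4^n = 64 → n = 3
Order in B: 3

3


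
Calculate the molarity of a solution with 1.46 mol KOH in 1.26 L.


M = n/V = 1.46/1.26 = 1.159 mol/L

1.159 M


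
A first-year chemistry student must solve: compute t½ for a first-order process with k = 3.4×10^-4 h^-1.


t½ = ln2/k = 0.693147/(3.4×10^-4 h^-1)
= 2039 h

2039 h


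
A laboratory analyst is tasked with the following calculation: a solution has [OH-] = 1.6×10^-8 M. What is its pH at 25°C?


pOH = -log10([OH-]) = -log10(1.6×10^-8)
= 8 - log10(1.6) = 7.8
pH = 14 - pOH = 14 - 7.8 = 6.2

6.2


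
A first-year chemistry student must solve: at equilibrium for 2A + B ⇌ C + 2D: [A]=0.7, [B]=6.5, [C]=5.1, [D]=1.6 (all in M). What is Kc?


Kc = [C][D]^2/([A]^2[B])
= (5.1^1 × 1.6^2)/(0.7^2 × 6.5^1)
= 13.056/3.185
= 4.099

4.099


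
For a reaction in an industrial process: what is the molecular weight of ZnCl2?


M(ZnCl2) = 1×65.38 + 2×35.45
= 65.38 + 70.9
= 136.28 g/mol

136.28 g/mol


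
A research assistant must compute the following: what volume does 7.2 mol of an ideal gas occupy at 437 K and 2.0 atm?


PV = nRT  (R = 0.08206 L·atm/(mol·K))
V = nRT/P = 7.2×0.08206×437/2.0
= 129.097 L

129.097 L


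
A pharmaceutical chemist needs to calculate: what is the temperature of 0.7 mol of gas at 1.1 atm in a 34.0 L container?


PV = nRT  (R = 0.08206 L·atm/(mol·K))
T = PV/(nR) = 1.1×34.0/(0.7×0.08206)
= 37.40/0.057442
= 651.09 K

651.09 K


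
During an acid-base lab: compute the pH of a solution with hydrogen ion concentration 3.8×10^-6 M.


pH = -log10([H+]) = -log10(3.8×10^-6)
= 6 - log10(3.8)
= 6 - 0.58
= 5.42

5.42


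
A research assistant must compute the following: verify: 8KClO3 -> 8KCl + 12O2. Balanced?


Equation: 8KClO3 -> 8KCl + 12O2
Check atoms: Cl: 8=8, K: 8=8, O: 24=24
Balanced

Yes, balanced


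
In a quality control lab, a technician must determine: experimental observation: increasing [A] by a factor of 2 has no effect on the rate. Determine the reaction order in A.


rate ∝ [A]^n
rate ∝ [A]^0
Order in A: 0

0


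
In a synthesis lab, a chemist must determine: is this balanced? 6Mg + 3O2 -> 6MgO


Equation: 6Mg + 3O2 -> 6MgO
Check atoms: Mg: 6=6, O: 6=6
Balanced

Yes, balanced


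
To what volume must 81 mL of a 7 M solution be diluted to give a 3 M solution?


C1V1 = C2V2
7 × 81 = 3 × V2
V2 = 567/3 = 189.0 mL

189.0 mL


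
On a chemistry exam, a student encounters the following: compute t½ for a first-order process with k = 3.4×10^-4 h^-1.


t½ = ln2/k = 0.693147/(3.4×10^-4 h^-1)
= 2039 h

2039 h


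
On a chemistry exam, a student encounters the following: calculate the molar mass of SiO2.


M(SiO2) = 1×28.09 + 2×16.0
= 28.09 + 32.0
= 60.09 g/mol

60.09 g/mol


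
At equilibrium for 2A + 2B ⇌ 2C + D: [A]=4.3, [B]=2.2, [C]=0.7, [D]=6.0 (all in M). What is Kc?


Kc = [C]^2[D]/([A]^2[B]^2)
= (0.7^2 × 6.0^1)/(4.3^2 × 2.2^2)
= 2.94/89.4916
= 0.03285

0.03285


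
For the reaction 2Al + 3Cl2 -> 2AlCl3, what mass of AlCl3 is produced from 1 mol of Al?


Mole ratio AlCl3:Al = 2:2
n(AlCl3) = 1 × 2/2 = 1.000 mol
mass = 1.000 × 133.33 = 133.33 g

133.33 g


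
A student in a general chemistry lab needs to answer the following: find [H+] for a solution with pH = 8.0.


[H+] = 10^(-pH) = 10^(-8.0)
= 1.0×10^-8 M

1.0×10^-8 M


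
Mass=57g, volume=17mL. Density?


ρ = mass/volume
= 57/17
= 3.353 g/mL

3.353 g/mL


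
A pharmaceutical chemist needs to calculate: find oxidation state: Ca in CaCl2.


Group 2 metal: +2
Oxidation number: +2

+2


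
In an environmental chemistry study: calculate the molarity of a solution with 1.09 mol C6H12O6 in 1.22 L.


M = n/V = 1.09/1.22 = 0.893 mol/L

0.893 M


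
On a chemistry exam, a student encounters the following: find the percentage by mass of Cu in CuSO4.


M(CuSO4) = 1×63.55 + 1×32.07 + 4×16.0 = 159.62 g/mol
Mass of Cu = 1 × 63.55 = 63.55 g/mol
% Cu = 63.55/159.62 × 100 = 39.81%

39.81%


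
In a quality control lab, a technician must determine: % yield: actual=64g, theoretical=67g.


% yield = actual/theoretical × 100
= 64/67 × 100
= 95.52%

95.52%


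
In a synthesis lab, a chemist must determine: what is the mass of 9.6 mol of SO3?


M(SO3) = 80.07 g/mol
mass = n × M = 9.6 × 80.07 = 768.67 g

768.67 g


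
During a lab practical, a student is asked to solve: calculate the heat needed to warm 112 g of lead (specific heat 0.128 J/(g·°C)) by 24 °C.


q = mcΔT = 112 × 0.128 × 24
= 344.06 J

344.06 J


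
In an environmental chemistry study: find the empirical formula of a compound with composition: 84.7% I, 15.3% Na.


Assume 100 g sample. Moles of each element:
  I: 84.7/126.9 = 0.667 mol
  Na: 15.3/22.99 = 0.666 mol
Divide by smallest (0.666):
  I: 0.667/0.666 = 1.0
  Na: 0.666/0.666 = 1.0
Empirical formula: NaI

NaI


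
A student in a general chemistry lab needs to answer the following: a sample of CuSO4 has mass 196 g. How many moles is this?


M(CuSO4) = 159.62 g/mol
n = mass/M = 196/159.62 = 1.2279 mol

1.2279 mol


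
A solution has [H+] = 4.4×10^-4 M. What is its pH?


pH = -log10([H+]) = -log10(4.4×10^-4)
= 4 - log10(4.4)
= 4 - 0.64
= 3.36

3.36


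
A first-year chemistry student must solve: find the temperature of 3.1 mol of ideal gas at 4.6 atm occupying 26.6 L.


PV = nRT  (R = 0.08206 L·atm/(mol·K))
T = PV/(nR) = 4.6×26.6/(3.1×0.08206)
= 122.36/0.254386
= 481.00 K

481.00 K


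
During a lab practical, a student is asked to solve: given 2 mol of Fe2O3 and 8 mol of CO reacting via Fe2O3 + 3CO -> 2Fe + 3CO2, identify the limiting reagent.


Mole ratio available / coefficient:
  Fe2O3: 2/1 = 2.000
  CO: 8/3 = 2.667
Smaller ratio is limiting.

Fe2O3


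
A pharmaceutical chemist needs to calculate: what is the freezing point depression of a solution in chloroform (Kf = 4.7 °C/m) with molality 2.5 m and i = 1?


ΔTf = Kf × m × i
= 4.7 × 2.5 × 1
= 11.75 °C

11.75 °C


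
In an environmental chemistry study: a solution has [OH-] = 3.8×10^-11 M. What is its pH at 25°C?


pOH = -log10([OH-]) = -log10(3.8×10^-11)
= 11 - log10(3.8) = 10.42
pH = 14 - pOH = 14 - 10.42 = 3.58

3.58


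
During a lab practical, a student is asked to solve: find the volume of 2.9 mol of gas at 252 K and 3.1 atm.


PV = nRT  (R = 0.08206 L·atm/(mol·K))
V = nRT/P = 2.9×0.08206×252/3.1
= 19.345 L

19.345 L


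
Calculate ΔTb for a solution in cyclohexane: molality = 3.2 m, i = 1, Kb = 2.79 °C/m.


ΔTb = Kb × m × i
= 2.79 × 3.2 × 1
= 8.928 °C

8.928 °C


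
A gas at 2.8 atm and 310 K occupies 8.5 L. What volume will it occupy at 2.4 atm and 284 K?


P1V1/T1 = P2V2/T2
V2 = P1V1T2/(T1P2)
= 2.8×8.5×284/(310×2.4)
= 9.085 L

9.085 L


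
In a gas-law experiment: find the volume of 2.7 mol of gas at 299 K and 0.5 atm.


PV = nRT  (R = 0.08206 L·atm/(mol·K))
V = nRT/P = 2.7×0.08206×299/0.5
= 132.494 L

132.494 L


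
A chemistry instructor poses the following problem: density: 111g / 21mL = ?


ρ = mass/volume
= 111/21
= 5.286 g/mL

5.286 g/mL


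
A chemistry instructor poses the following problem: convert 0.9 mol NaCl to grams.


M(NaCl) = 58.44 g/mol
mass = n × M = 0.9 × 58.44 = 52.60 g

52.60 g


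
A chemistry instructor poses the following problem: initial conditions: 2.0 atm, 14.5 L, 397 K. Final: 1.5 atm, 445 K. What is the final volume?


P1V1/T1 = P2V2/T2
V2 = P1V1T2/(T1P2)
= 2.0×14.5×445/(397×1.5)
= 21.671 L

21.671 L


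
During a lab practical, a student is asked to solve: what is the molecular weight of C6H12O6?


M(C6H12O6) = 6×12.01 + 12×1.008 + 6×16.0
= 72.06 + 12.1 + 96.0
= 180.16 g/mol

180.16 g/mol


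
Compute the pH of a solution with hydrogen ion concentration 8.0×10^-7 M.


pH = -log10([H+]) = -log10(8.0×10^-7)
= 7 - log10(8.0)
= 7 - 0.9
= 6.1

6.1


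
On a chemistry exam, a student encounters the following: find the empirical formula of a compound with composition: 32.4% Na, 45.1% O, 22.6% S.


Assume 100 g sample. Moles of each element:
  Na: 32.4/22.99 = 1.409 mol
  O: 45.1/16.0 = 2.819 mol
  S: 22.6/32.07 = 0.705 mol
Divide by smallest (0.705):
  Na: 1.409/0.705 = 2.0
  O: 2.819/0.705 = 4.0
  S: 0.705/0.705 = 1.0
Empirical formula: Na2SO4

Na2SO4


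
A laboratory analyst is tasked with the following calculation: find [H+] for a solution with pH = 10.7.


[H+] = 10^(-pH) = 10^(-10.7)
= 2.0×10^-11 M

2.0×10^-11 M


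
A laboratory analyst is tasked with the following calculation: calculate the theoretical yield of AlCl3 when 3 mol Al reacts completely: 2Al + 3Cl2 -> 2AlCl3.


Mole ratio AlCl3:Al = 2:2
n(AlCl3) = 3 × 2/2 = 3.000 mol
mass = 3.000 × 133.33 = 399.99 g

399.99 g


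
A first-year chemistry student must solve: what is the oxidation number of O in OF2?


F is always -1; 2(-1) + x = 0, so O = +2
Oxidation number: +2

+2


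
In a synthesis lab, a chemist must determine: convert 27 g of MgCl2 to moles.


M(MgCl2) = 95.21 g/mol
n = mass/M = 27/95.21 = 0.2836 mol

0.2836 mol


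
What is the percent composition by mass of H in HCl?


M(HCl) = 1×1.008 + 1×35.45 = 36.458 g/mol
Mass of H = 1 × 1.008 = 1.008 g/mol
% H = 1.008/36.458 × 100 = 2.76%

2.76%


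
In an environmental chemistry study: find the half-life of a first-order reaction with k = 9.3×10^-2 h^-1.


t½ = ln2/k = 0.693147/(9.3×10^-2 h^-1)
= 7.453 h

7.453 h


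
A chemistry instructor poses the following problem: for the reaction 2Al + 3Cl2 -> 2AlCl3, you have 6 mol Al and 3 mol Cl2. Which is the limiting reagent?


Mole ratio available / coefficient:
  Al: 6/2 = 3.000
  Cl2: 3/3 = 1.000
Smaller ratio is limiting.

Cl2


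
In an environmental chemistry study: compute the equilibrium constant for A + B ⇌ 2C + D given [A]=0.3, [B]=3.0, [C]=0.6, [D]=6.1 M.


Kc = [C]^2[D]/([A][B])
= (0.6^2 × 6.1^1)/(0.3^1 × 3.0^1)
= 2.196/0.9
= 2.440

2.440


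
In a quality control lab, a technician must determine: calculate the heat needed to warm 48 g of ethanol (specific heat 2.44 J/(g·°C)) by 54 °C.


q = mcΔT = 48 × 2.44 × 54
= 6324.48 J

6324.48 J


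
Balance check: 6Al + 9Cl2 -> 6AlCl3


Equation: 6Al + 9Cl2 -> 6AlCl3
Check atoms: Al: 6=6, Cl: 18=18
Balanced

Yes, balanced


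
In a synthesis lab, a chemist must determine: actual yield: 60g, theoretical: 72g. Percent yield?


% yield = actual/theoretical × 100
= 60/72 × 100
= 83.33%

83.33%


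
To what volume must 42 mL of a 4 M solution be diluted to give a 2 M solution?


C1V1 = C2V2
4 × 42 = 2 × V2
V2 = 168/2 = 84.0 mL

84.0 mL


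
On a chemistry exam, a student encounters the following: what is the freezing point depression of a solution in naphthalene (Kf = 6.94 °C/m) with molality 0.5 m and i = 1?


ΔTf = Kf × m × i
= 6.94 × 0.5 × 1
= 3.47 °C

3.47 °C


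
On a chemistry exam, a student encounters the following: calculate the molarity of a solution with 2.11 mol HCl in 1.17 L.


M = n/V = 2.11/1.17 = 1.803 mol/L

1.803 M


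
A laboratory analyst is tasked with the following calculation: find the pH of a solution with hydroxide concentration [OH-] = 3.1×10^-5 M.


pOH = -log10([OH-]) = -log10(3.1×10^-5)
= 5 - log10(3.1) = 4.51
pH = 14 - pOH = 14 - 4.51 = 9.49

9.49


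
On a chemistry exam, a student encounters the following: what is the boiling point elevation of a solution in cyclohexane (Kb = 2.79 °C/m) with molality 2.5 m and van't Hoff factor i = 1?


ΔTb = Kb × m × i
= 2.79 × 2.5 × 1
= 6.975 °C

6.975 °C


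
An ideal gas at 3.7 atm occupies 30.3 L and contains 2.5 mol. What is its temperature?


PV = nRT  (R = 0.08206 L·atm/(mol·K))
T = PV/(nR) = 3.7×30.3/(2.5×0.08206)
= 112.11/0.205150
= 546.48 K

546.48 K


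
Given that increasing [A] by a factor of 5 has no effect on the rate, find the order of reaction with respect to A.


rate ∝ [A]^n
rate ∝ [A]^0
Order in A: 0

0


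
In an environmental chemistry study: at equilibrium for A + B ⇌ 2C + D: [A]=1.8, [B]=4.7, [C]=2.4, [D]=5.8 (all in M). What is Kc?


Kc = [C]^2[D]/([A][B])
= (2.4^2 × 5.8^1)/(1.8^1 × 4.7^1)
= 33.408/8.46
= 3.949

3.949


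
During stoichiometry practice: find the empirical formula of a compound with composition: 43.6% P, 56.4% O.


Assume 100 g sample. Moles of each element:
  P: 43.6/30.97 = 1.408 mol
  O: 56.4/16.0 = 3.525 mol
Divide by smallest (1.408):
  P: 1.408/1.408 = 1.0
  O: 3.525/1.408 = 2.5
Multiply all ratios by 2 to obtain whole numbers.
Empirical formula: P2O5

P2O5


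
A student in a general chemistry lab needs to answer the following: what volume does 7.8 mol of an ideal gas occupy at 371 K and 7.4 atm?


PV = nRT  (R = 0.08206 L·atm/(mol·K))
V = nRT/P = 7.8×0.08206×371/7.4
= 32.09 L

32.09 L


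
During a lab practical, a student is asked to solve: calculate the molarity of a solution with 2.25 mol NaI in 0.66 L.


M = n/V = 2.25/0.66 = 3.409 mol/L

3.409 M


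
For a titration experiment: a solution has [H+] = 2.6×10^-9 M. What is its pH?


pH = -log10([H+]) = -log10(2.6×10^-9)
= 9 - log10(2.6)
= 9 - 0.41
= 8.59

8.59


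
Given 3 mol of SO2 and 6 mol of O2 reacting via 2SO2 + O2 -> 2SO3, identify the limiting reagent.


Mole ratio available / coefficient:
  SO2: 3/2 = 1.500
  O2: 6/1 = 6.000
Smaller ratio is limiting.

SO2


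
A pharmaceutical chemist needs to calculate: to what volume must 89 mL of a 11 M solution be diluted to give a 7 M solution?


C1V1 = C2V2
11 × 89 = 7 × V2
V2 = 979/7 = 139.86 mL

139.86 mL


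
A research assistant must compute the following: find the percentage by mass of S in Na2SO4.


M(Na2SO4) = 2×22.99 + 1×32.07 + 4×16.0 = 142.05 g/mol
Mass of S = 1 × 32.07 = 32.07 g/mol
% S = 32.07/142.05 × 100 = 22.58%

22.58%


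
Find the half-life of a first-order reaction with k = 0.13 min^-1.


t½ = ln2/k = 0.693147/(0.13 min^-1)
= 5.332 min

5.332 min


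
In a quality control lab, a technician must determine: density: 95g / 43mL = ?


ρ = mass/volume
= 95/43
= 2.209 g/mL

2.209 g/mL


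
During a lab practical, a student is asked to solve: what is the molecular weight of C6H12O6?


M(C6H12O6) = 6×12.01 + 12×1.008 + 6×16.0
= 72.06 + 12.1 + 96.0
= 180.16 g/mol

180.16 g/mol
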